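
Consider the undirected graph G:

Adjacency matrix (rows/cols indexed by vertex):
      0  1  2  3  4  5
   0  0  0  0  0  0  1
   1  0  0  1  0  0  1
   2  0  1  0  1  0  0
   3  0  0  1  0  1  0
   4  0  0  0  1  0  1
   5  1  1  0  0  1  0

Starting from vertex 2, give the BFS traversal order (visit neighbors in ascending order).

BFS from vertex 2 (neighbors processed in ascending order):
Visit order: 2, 1, 3, 5, 4, 0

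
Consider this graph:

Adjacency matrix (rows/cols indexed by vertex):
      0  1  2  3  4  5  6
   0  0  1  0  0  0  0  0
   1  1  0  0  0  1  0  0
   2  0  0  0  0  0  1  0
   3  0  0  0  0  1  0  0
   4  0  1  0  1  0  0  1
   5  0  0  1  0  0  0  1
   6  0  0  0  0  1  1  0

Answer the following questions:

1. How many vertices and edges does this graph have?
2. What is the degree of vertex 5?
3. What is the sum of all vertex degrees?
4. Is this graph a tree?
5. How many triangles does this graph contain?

Count: 7 vertices, 6 edges.
Vertex 5 has neighbors [2, 6], degree = 2.
Handshaking lemma: 2 * 6 = 12.
A graph is a tree iff it is connected and has exactly n-1 edges. This graph is connected (all 7 vertices in one component) and has 7-1 = 6 edges. It is a tree.
Number of triangles = 0.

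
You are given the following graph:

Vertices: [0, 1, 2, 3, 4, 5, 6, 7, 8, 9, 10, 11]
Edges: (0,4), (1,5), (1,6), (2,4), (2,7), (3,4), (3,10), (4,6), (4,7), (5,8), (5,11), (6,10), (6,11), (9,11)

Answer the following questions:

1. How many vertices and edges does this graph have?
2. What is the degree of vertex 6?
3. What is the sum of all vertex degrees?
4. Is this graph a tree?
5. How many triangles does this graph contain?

Count: 12 vertices, 14 edges.
Vertex 6 has neighbors [1, 4, 10, 11], degree = 4.
Handshaking lemma: 2 * 14 = 28.
A tree on 12 vertices has 11 edges. This graph has 14 edges (3 extra). Not a tree.
Number of triangles = 1.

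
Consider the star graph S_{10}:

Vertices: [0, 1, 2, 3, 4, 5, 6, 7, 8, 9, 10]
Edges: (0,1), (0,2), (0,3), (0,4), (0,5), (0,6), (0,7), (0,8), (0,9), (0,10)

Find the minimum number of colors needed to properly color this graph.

S_{10} has one hub adjacent to 10 leaves; leaves are pairwise non-adjacent.
Color the hub 0 and every leaf 1.
Chromatic number = 2.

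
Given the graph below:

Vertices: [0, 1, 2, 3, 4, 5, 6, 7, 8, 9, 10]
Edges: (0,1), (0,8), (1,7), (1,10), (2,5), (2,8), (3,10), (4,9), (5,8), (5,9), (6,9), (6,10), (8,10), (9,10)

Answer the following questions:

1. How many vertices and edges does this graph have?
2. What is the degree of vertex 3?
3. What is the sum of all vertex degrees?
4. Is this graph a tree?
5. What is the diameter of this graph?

Count: 11 vertices, 14 edges.
Vertex 3 has neighbors [10], degree = 1.
Handshaking lemma: 2 * 14 = 28.
A tree on 11 vertices has 10 edges. This graph has 14 edges (4 extra). Not a tree.
Diameter (longest shortest path) = 4.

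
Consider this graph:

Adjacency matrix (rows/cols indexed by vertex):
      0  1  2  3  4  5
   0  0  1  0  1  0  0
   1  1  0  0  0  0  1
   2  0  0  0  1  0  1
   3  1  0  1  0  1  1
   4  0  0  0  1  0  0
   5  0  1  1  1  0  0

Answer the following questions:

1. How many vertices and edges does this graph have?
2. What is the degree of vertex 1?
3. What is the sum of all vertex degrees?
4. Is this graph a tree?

Count: 6 vertices, 7 edges.
Vertex 1 has neighbors [0, 5], degree = 2.
Handshaking lemma: 2 * 7 = 14.
A tree on 6 vertices has 5 edges. This graph has 7 edges (2 extra). Not a tree.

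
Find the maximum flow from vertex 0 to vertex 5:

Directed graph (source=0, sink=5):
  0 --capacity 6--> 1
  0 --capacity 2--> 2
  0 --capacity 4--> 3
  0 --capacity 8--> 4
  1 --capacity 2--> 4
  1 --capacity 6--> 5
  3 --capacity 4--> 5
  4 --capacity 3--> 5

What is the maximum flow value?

Computing max flow:
  Flow on (0->1): 6/6
  Flow on (0->3): 4/4
  Flow on (0->4): 3/8
  Flow on (1->5): 6/6
  Flow on (3->5): 4/4
  Flow on (4->5): 3/3
Maximum flow = 13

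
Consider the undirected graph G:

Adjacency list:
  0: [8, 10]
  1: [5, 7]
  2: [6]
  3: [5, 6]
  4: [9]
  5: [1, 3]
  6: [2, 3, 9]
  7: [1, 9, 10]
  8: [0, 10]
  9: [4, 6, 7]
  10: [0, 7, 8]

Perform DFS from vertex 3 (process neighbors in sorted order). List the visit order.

DFS from vertex 3 (neighbors processed in ascending order):
Visit order: 3, 5, 1, 7, 9, 4, 6, 2, 10, 0, 8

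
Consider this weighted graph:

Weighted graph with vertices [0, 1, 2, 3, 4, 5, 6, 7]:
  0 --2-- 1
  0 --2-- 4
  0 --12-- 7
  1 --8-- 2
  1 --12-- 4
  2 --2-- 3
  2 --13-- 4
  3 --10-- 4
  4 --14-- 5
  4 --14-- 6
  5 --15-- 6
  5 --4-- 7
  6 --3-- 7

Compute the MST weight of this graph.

Applying Kruskal's algorithm (sort edges by weight, add if no cycle):
  Add (0,4) w=2
  Add (0,1) w=2
  Add (2,3) w=2
  Add (6,7) w=3
  Add (5,7) w=4
  Add (1,2) w=8
  Skip (3,4) w=10 (creates cycle)
  Add (0,7) w=12
  Skip (1,4) w=12 (creates cycle)
  Skip (2,4) w=13 (creates cycle)
  Skip (4,6) w=14 (creates cycle)
  Skip (4,5) w=14 (creates cycle)
  Skip (5,6) w=15 (creates cycle)
MST weight = 33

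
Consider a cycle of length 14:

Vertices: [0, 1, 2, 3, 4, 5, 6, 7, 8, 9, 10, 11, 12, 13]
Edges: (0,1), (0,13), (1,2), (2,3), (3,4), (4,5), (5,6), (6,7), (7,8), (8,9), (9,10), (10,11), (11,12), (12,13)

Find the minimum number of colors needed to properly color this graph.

This is an even cycle (C_14). Even cycles are bipartite.
Chromatic number = 2.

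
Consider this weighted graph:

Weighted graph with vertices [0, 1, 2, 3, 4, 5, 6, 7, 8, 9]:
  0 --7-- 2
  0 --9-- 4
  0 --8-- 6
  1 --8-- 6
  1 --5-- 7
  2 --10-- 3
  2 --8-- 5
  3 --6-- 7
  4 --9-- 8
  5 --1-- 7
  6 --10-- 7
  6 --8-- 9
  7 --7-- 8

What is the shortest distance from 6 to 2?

Using Dijkstra's algorithm from vertex 6:
Shortest path: 6 -> 0 -> 2
Total weight: 8 + 7 = 15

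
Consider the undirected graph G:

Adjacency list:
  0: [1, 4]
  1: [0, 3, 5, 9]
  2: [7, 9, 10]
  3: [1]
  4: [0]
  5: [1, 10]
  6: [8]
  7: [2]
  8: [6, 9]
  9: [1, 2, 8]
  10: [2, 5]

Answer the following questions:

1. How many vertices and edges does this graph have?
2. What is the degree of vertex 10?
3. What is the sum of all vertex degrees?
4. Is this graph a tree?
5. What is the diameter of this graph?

Count: 11 vertices, 11 edges.
Vertex 10 has neighbors [2, 5], degree = 2.
Handshaking lemma: 2 * 11 = 22.
A tree on 11 vertices has 10 edges. This graph has 11 edges (1 extra). Not a tree.
Diameter (longest shortest path) = 5.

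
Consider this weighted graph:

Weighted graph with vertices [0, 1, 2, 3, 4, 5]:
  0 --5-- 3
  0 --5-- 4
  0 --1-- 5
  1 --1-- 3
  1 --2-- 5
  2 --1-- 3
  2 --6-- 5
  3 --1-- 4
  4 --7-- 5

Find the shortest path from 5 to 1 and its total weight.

Using Dijkstra's algorithm from vertex 5:
Shortest path: 5 -> 1
Total weight: 2 = 2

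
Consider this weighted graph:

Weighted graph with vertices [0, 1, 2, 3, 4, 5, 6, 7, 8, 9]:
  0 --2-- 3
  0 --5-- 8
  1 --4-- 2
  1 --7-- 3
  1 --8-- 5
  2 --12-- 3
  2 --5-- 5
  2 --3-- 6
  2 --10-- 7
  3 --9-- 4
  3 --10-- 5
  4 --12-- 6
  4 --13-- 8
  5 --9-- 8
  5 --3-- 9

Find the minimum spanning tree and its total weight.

Applying Kruskal's algorithm (sort edges by weight, add if no cycle):
  Add (0,3) w=2
  Add (2,6) w=3
  Add (5,9) w=3
  Add (1,2) w=4
  Add (0,8) w=5
  Add (2,5) w=5
  Add (1,3) w=7
  Skip (1,5) w=8 (creates cycle)
  Add (3,4) w=9
  Skip (5,8) w=9 (creates cycle)
  Add (2,7) w=10
  Skip (3,5) w=10 (creates cycle)
  Skip (2,3) w=12 (creates cycle)
  Skip (4,6) w=12 (creates cycle)
  Skip (4,8) w=13 (creates cycle)
MST weight = 48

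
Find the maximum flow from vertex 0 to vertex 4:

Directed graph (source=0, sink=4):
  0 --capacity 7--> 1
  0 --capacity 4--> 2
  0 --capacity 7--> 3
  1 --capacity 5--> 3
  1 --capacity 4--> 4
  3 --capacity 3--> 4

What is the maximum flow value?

Computing max flow:
  Flow on (0->1): 4/7
  Flow on (0->3): 3/7
  Flow on (1->4): 4/4
  Flow on (3->4): 3/3
Maximum flow = 7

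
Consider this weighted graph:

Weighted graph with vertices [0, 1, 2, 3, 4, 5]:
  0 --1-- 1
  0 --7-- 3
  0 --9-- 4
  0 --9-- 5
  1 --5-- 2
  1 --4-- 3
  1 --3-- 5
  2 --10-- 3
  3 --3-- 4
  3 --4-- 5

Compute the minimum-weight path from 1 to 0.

Using Dijkstra's algorithm from vertex 1:
Shortest path: 1 -> 0
Total weight: 1 = 1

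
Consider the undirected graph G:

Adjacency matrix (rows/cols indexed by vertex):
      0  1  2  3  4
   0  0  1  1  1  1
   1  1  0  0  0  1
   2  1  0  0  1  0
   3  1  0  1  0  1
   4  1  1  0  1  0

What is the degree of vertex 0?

Vertex 0 has neighbors [1, 2, 3, 4], so deg(0) = 4.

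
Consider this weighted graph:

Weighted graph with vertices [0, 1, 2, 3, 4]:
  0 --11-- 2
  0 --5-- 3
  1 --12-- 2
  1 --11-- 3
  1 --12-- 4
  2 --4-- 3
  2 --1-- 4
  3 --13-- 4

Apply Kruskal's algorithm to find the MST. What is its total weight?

Applying Kruskal's algorithm (sort edges by weight, add if no cycle):
  Add (2,4) w=1
  Add (2,3) w=4
  Add (0,3) w=5
  Skip (0,2) w=11 (creates cycle)
  Add (1,3) w=11
  Skip (1,4) w=12 (creates cycle)
  Skip (1,2) w=12 (creates cycle)
  Skip (3,4) w=13 (creates cycle)
MST weight = 21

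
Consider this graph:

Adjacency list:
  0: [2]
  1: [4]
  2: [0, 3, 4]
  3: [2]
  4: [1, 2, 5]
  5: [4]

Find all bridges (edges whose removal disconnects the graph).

A bridge is an edge whose removal increases the number of connected components.
Bridges found: (0,2), (1,4), (2,3), (2,4), (4,5)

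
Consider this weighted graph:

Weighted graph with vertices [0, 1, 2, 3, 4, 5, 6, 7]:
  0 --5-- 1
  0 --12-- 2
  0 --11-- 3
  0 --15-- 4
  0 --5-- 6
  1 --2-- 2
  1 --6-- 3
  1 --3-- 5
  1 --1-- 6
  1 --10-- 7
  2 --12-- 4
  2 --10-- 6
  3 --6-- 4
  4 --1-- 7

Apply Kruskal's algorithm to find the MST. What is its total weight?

Applying Kruskal's algorithm (sort edges by weight, add if no cycle):
  Add (1,6) w=1
  Add (4,7) w=1
  Add (1,2) w=2
  Add (1,5) w=3
  Add (0,1) w=5
  Skip (0,6) w=5 (creates cycle)
  Add (1,3) w=6
  Add (3,4) w=6
  Skip (1,7) w=10 (creates cycle)
  Skip (2,6) w=10 (creates cycle)
  Skip (0,3) w=11 (creates cycle)
  Skip (0,2) w=12 (creates cycle)
  Skip (2,4) w=12 (creates cycle)
  Skip (0,4) w=15 (creates cycle)
MST weight = 24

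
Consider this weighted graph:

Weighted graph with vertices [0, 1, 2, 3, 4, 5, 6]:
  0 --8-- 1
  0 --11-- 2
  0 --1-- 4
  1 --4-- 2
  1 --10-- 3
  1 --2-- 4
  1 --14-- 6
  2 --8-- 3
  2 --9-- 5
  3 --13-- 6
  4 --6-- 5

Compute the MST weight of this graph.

Applying Kruskal's algorithm (sort edges by weight, add if no cycle):
  Add (0,4) w=1
  Add (1,4) w=2
  Add (1,2) w=4
  Add (4,5) w=6
  Skip (0,1) w=8 (creates cycle)
  Add (2,3) w=8
  Skip (2,5) w=9 (creates cycle)
  Skip (1,3) w=10 (creates cycle)
  Skip (0,2) w=11 (creates cycle)
  Add (3,6) w=13
  Skip (1,6) w=14 (creates cycle)
MST weight = 34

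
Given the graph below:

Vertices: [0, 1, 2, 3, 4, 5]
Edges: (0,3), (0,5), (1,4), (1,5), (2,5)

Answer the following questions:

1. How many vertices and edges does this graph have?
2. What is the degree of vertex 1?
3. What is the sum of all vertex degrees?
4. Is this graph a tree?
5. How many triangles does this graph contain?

Count: 6 vertices, 5 edges.
Vertex 1 has neighbors [4, 5], degree = 2.
Handshaking lemma: 2 * 5 = 10.
A graph is a tree iff it is connected and has exactly n-1 edges. This graph is connected (all 6 vertices in one component) and has 6-1 = 5 edges. It is a tree.
Number of triangles = 0.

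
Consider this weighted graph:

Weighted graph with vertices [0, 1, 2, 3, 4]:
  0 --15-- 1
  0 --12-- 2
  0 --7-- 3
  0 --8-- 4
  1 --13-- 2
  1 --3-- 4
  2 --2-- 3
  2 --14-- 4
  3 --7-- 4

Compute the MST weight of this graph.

Applying Kruskal's algorithm (sort edges by weight, add if no cycle):
  Add (2,3) w=2
  Add (1,4) w=3
  Add (0,3) w=7
  Add (3,4) w=7
  Skip (0,4) w=8 (creates cycle)
  Skip (0,2) w=12 (creates cycle)
  Skip (1,2) w=13 (creates cycle)
  Skip (2,4) w=14 (creates cycle)
  Skip (0,1) w=15 (creates cycle)
MST weight = 19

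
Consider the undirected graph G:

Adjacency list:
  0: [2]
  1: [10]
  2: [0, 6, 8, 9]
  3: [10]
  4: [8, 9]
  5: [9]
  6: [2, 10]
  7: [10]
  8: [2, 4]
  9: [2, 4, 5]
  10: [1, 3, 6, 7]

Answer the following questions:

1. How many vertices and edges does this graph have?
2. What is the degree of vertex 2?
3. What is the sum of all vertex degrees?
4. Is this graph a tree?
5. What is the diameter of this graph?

Count: 11 vertices, 11 edges.
Vertex 2 has neighbors [0, 6, 8, 9], degree = 4.
Handshaking lemma: 2 * 11 = 22.
A tree on 11 vertices has 10 edges. This graph has 11 edges (1 extra). Not a tree.
Diameter (longest shortest path) = 5.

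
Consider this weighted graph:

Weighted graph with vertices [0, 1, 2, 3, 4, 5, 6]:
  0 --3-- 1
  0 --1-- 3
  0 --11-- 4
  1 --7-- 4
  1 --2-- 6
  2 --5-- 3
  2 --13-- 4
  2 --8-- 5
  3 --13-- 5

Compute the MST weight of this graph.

Applying Kruskal's algorithm (sort edges by weight, add if no cycle):
  Add (0,3) w=1
  Add (1,6) w=2
  Add (0,1) w=3
  Add (2,3) w=5
  Add (1,4) w=7
  Add (2,5) w=8
  Skip (0,4) w=11 (creates cycle)
  Skip (2,4) w=13 (creates cycle)
  Skip (3,5) w=13 (creates cycle)
MST weight = 26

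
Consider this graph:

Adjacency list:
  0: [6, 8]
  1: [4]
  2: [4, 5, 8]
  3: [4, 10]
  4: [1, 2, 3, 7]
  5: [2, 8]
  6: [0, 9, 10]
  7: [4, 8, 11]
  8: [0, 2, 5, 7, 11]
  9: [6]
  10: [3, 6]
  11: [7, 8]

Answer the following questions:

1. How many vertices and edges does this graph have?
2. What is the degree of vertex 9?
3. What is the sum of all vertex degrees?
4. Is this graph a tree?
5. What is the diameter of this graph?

Count: 12 vertices, 15 edges.
Vertex 9 has neighbors [6], degree = 1.
Handshaking lemma: 2 * 15 = 30.
A tree on 12 vertices has 11 edges. This graph has 15 edges (4 extra). Not a tree.
Diameter (longest shortest path) = 5.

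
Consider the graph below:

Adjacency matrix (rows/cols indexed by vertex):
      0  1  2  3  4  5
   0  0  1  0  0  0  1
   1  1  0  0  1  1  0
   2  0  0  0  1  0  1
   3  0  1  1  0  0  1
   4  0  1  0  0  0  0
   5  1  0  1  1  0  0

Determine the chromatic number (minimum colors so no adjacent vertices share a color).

The graph has a maximum clique of size 3 (lower bound on chromatic number).
A valid 3-coloring: {0: 1, 1: 0, 2: 2, 3: 1, 4: 1, 5: 0}.
Chromatic number = 3.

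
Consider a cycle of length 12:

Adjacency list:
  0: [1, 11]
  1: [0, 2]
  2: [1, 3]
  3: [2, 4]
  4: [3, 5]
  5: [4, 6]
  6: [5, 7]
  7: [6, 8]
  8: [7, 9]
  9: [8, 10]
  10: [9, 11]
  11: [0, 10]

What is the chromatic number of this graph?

This is an even cycle (C_12). Even cycles are bipartite.
Chromatic number = 2.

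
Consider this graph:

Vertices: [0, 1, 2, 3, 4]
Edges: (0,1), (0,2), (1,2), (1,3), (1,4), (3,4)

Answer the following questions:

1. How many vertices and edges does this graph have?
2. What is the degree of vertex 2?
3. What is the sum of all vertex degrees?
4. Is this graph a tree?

Count: 5 vertices, 6 edges.
Vertex 2 has neighbors [0, 1], degree = 2.
Handshaking lemma: 2 * 6 = 12.
A tree on 5 vertices has 4 edges. This graph has 6 edges (2 extra). Not a tree.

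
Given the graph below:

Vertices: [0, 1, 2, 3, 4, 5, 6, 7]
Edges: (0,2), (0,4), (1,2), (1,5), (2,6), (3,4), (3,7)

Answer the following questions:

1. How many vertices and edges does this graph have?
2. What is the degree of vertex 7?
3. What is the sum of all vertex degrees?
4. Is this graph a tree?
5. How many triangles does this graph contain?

Count: 8 vertices, 7 edges.
Vertex 7 has neighbors [3], degree = 1.
Handshaking lemma: 2 * 7 = 14.
A graph is a tree iff it is connected and has exactly n-1 edges. This graph is connected (all 8 vertices in one component) and has 8-1 = 7 edges. It is a tree.
Number of triangles = 0.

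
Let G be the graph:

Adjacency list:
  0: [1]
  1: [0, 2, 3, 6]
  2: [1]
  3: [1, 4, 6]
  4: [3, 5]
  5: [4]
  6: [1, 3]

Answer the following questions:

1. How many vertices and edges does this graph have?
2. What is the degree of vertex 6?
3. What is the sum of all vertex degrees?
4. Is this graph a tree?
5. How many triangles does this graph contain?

Count: 7 vertices, 7 edges.
Vertex 6 has neighbors [1, 3], degree = 2.
Handshaking lemma: 2 * 7 = 14.
A tree on 7 vertices has 6 edges. This graph has 7 edges (1 extra). Not a tree.
Number of triangles = 1.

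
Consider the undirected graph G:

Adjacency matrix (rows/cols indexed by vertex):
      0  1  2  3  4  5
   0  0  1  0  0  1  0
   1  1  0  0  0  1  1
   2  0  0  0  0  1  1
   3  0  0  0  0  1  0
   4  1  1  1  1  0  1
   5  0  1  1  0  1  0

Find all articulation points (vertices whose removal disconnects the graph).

An articulation point is a vertex whose removal disconnects the graph.
Articulation points: [4]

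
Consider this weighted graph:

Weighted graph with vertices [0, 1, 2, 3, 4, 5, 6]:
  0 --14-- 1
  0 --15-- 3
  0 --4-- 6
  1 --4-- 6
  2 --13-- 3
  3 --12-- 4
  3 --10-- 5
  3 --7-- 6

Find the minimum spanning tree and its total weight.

Applying Kruskal's algorithm (sort edges by weight, add if no cycle):
  Add (0,6) w=4
  Add (1,6) w=4
  Add (3,6) w=7
  Add (3,5) w=10
  Add (3,4) w=12
  Add (2,3) w=13
  Skip (0,1) w=14 (creates cycle)
  Skip (0,3) w=15 (creates cycle)
MST weight = 50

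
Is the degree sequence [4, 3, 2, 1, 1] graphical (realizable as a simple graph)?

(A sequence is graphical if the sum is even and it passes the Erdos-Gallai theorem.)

Sum of degrees = 11. Sum is odd, so the sequence is NOT graphical.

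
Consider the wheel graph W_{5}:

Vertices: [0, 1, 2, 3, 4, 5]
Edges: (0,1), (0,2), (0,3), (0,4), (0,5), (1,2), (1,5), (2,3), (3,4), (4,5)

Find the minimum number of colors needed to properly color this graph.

W_{5} = C_{5} plus a hub adjacent to every cycle vertex.
The outer cycle needs 3 colors (odd cycle); the hub is adjacent to all of them so needs a fresh color.
Chromatic number = 3 + 1 = 4.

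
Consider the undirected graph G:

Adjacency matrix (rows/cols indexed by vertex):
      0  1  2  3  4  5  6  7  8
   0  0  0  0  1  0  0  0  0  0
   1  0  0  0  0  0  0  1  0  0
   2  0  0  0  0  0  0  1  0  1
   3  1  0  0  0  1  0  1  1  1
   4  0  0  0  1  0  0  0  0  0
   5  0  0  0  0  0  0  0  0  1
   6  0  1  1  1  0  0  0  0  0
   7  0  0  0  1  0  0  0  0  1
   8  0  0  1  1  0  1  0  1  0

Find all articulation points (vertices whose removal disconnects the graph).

An articulation point is a vertex whose removal disconnects the graph.
Articulation points: [3, 6, 8]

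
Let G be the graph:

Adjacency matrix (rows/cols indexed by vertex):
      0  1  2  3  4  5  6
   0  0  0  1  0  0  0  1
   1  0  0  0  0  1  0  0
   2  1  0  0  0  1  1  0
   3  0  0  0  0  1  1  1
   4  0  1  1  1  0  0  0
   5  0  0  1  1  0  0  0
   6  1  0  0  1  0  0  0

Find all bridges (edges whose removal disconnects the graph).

A bridge is an edge whose removal increases the number of connected components.
Bridges found: (1,4)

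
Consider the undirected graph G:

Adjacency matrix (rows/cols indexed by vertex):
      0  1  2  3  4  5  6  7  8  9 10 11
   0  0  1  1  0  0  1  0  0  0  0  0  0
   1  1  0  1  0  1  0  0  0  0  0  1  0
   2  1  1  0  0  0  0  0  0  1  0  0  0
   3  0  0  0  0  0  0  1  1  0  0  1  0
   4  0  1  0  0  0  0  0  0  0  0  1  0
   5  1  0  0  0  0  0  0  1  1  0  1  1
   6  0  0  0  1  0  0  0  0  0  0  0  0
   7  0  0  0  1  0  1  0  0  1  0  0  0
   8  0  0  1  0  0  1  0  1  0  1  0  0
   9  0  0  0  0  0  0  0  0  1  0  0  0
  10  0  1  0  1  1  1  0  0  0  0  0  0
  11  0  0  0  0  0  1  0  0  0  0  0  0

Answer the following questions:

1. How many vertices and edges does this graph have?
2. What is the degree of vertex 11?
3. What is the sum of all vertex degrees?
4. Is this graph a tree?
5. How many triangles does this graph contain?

Count: 12 vertices, 17 edges.
Vertex 11 has neighbors [5], degree = 1.
Handshaking lemma: 2 * 17 = 34.
A tree on 12 vertices has 11 edges. This graph has 17 edges (6 extra). Not a tree.
Number of triangles = 3.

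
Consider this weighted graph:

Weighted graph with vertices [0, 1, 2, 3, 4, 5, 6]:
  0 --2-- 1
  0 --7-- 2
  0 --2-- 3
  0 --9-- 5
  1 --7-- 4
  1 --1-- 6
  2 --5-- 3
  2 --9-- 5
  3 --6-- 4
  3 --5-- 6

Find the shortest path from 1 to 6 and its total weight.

Using Dijkstra's algorithm from vertex 1:
Shortest path: 1 -> 6
Total weight: 1 = 1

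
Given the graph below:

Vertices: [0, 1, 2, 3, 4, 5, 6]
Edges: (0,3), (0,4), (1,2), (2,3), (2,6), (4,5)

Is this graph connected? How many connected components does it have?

Checking connectivity: the graph has 1 connected component(s).
All vertices are reachable from each other. The graph IS connected.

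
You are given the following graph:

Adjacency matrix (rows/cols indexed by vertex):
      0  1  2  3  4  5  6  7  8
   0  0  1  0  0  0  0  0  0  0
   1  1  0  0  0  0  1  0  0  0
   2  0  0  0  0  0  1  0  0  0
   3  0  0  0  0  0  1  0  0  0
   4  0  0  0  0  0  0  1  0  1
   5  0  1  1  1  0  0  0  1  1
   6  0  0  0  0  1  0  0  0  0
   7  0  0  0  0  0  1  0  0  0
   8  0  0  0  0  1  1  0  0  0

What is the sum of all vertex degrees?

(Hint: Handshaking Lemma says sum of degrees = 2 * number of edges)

Count edges: 8 edges.
By Handshaking Lemma: sum of degrees = 2 * 8 = 16.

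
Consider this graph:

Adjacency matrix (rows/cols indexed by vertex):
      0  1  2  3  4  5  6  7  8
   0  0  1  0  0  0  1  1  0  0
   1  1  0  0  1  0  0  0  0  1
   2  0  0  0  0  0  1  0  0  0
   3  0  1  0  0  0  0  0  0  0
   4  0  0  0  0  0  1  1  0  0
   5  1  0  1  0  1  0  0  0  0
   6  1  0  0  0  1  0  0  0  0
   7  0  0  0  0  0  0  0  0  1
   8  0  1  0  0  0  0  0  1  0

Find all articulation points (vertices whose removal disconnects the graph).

An articulation point is a vertex whose removal disconnects the graph.
Articulation points: [0, 1, 5, 8]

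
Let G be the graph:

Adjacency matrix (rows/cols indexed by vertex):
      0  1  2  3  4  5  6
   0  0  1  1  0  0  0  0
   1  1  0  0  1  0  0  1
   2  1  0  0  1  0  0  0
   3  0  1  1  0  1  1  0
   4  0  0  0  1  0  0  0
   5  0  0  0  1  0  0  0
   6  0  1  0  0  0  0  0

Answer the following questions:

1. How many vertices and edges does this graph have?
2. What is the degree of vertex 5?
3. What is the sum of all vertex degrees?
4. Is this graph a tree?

Count: 7 vertices, 7 edges.
Vertex 5 has neighbors [3], degree = 1.
Handshaking lemma: 2 * 7 = 14.
A tree on 7 vertices has 6 edges. This graph has 7 edges (1 extra). Not a tree.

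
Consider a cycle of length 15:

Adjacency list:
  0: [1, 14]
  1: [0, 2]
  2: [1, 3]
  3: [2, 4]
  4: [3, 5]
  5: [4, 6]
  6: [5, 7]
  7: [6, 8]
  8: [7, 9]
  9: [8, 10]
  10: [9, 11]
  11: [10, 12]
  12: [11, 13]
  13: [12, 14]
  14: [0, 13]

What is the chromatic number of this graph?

This is an odd cycle (C_15). Odd cycles are not bipartite (any 2-coloring forces two adjacent vertices to match), and 3 colors suffice.
Chromatic number = 3.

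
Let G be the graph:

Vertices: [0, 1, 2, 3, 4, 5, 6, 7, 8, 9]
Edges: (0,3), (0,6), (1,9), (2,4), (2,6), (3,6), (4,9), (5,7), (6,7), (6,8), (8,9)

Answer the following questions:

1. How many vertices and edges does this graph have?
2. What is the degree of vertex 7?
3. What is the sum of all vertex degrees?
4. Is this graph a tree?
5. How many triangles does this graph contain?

Count: 10 vertices, 11 edges.
Vertex 7 has neighbors [5, 6], degree = 2.
Handshaking lemma: 2 * 11 = 22.
A tree on 10 vertices has 9 edges. This graph has 11 edges (2 extra). Not a tree.
Number of triangles = 1.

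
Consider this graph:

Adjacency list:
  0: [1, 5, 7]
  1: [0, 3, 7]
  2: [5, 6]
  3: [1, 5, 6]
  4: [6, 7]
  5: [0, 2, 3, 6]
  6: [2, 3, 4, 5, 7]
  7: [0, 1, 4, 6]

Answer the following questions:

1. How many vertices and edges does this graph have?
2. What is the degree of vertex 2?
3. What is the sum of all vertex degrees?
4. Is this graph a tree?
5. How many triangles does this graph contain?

Count: 8 vertices, 13 edges.
Vertex 2 has neighbors [5, 6], degree = 2.
Handshaking lemma: 2 * 13 = 26.
A tree on 8 vertices has 7 edges. This graph has 13 edges (6 extra). Not a tree.
Number of triangles = 4.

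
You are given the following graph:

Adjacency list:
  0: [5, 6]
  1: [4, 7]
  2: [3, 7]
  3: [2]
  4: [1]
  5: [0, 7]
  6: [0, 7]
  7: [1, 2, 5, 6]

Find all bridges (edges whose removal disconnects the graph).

A bridge is an edge whose removal increases the number of connected components.
Bridges found: (1,4), (1,7), (2,3), (2,7)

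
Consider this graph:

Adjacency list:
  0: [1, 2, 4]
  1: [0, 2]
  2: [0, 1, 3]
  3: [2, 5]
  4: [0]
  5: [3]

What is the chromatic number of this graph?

The graph has a maximum clique of size 3 (lower bound on chromatic number).
A valid 3-coloring: {0: 0, 1: 2, 2: 1, 3: 0, 4: 1, 5: 1}.
Chromatic number = 3.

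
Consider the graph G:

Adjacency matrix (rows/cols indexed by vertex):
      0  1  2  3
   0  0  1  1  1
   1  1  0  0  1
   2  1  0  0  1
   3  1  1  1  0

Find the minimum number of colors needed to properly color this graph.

The graph has a maximum clique of size 3 (lower bound on chromatic number).
A valid 3-coloring: {0: 0, 1: 2, 2: 2, 3: 1}.
Chromatic number = 3.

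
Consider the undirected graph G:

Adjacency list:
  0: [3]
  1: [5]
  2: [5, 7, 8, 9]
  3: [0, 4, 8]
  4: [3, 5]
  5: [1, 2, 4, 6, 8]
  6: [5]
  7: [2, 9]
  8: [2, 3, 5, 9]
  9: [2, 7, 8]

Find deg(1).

Vertex 1 has neighbors [5], so deg(1) = 1.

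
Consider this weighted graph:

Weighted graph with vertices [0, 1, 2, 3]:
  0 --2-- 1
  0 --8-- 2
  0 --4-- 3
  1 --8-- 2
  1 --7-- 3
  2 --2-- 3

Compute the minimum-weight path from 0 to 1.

Using Dijkstra's algorithm from vertex 0:
Shortest path: 0 -> 1
Total weight: 2 = 2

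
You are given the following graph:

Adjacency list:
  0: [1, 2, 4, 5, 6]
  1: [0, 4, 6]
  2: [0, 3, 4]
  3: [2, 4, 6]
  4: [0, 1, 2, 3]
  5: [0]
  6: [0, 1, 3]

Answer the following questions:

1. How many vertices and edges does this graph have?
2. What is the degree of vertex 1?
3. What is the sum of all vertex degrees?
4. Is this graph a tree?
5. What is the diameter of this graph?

Count: 7 vertices, 11 edges.
Vertex 1 has neighbors [0, 4, 6], degree = 3.
Handshaking lemma: 2 * 11 = 22.
A tree on 7 vertices has 6 edges. This graph has 11 edges (5 extra). Not a tree.
Diameter (longest shortest path) = 3.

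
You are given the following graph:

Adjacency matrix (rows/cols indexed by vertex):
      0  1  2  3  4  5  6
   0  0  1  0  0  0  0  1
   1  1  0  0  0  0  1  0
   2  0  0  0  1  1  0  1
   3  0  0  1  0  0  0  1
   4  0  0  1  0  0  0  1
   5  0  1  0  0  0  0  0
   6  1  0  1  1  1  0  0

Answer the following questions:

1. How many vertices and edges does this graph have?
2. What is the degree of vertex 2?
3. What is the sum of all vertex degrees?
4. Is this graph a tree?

Count: 7 vertices, 8 edges.
Vertex 2 has neighbors [3, 4, 6], degree = 3.
Handshaking lemma: 2 * 8 = 16.
A tree on 7 vertices has 6 edges. This graph has 8 edges (2 extra). Not a tree.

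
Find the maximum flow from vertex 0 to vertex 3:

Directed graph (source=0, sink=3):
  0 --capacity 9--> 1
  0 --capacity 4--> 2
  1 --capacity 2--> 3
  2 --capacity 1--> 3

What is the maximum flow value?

Computing max flow:
  Flow on (0->1): 2/9
  Flow on (0->2): 1/4
  Flow on (1->3): 2/2
  Flow on (2->3): 1/1
Maximum flow = 3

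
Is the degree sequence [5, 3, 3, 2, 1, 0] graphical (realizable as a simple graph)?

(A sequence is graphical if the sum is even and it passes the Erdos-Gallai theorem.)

Sum of degrees = 14. Sum is even but fails Erdos-Gallai. The sequence is NOT graphical.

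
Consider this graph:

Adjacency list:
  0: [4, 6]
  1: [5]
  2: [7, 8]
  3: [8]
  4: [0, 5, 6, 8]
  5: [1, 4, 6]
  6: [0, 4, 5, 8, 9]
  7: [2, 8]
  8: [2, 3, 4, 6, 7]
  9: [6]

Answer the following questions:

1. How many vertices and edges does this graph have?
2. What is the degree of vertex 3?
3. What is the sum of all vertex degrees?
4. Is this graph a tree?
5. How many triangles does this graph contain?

Count: 10 vertices, 13 edges.
Vertex 3 has neighbors [8], degree = 1.
Handshaking lemma: 2 * 13 = 26.
A tree on 10 vertices has 9 edges. This graph has 13 edges (4 extra). Not a tree.
Number of triangles = 4.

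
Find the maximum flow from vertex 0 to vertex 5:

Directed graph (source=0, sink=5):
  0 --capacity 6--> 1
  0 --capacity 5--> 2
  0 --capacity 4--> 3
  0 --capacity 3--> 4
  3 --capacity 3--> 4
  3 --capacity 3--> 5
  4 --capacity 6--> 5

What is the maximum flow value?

Computing max flow:
  Flow on (0->3): 4/4
  Flow on (0->4): 3/3
  Flow on (3->4): 1/3
  Flow on (3->5): 3/3
  Flow on (4->5): 4/6
Maximum flow = 7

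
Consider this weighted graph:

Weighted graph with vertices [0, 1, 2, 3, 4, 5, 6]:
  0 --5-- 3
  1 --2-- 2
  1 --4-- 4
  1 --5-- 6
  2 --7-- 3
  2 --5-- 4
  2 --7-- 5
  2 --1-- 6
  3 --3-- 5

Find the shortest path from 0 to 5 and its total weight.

Using Dijkstra's algorithm from vertex 0:
Shortest path: 0 -> 3 -> 5
Total weight: 5 + 3 = 8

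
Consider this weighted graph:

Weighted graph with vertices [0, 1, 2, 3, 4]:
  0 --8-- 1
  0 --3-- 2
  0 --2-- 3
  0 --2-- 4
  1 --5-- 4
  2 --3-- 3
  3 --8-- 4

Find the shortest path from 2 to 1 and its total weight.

Using Dijkstra's algorithm from vertex 2:
Shortest path: 2 -> 0 -> 4 -> 1
Total weight: 3 + 2 + 5 = 10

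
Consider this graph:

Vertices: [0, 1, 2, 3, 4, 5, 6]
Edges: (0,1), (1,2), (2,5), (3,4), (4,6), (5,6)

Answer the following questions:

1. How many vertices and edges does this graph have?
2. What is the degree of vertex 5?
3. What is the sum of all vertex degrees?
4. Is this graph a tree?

Count: 7 vertices, 6 edges.
Vertex 5 has neighbors [2, 6], degree = 2.
Handshaking lemma: 2 * 6 = 12.
A graph is a tree iff it is connected and has exactly n-1 edges. This graph is connected (all 7 vertices in one component) and has 7-1 = 6 edges. It is a tree.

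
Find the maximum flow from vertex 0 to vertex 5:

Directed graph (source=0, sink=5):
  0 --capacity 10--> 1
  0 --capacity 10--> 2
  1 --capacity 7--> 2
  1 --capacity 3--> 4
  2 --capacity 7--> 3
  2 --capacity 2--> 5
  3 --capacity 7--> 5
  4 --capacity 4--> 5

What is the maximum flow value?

Computing max flow:
  Flow on (0->1): 3/10
  Flow on (0->2): 9/10
  Flow on (1->4): 3/3
  Flow on (2->3): 7/7
  Flow on (2->5): 2/2
  Flow on (3->5): 7/7
  Flow on (4->5): 3/4
Maximum flow = 12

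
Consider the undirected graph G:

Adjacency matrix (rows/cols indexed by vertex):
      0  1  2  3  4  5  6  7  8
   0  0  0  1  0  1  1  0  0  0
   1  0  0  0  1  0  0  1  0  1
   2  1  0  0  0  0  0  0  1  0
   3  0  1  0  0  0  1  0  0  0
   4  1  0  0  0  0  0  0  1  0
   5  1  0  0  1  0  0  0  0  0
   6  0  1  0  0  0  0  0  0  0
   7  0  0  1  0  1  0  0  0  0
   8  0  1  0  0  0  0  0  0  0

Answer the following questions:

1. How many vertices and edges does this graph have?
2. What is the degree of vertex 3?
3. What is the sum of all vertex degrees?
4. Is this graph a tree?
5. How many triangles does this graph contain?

Count: 9 vertices, 9 edges.
Vertex 3 has neighbors [1, 5], degree = 2.
Handshaking lemma: 2 * 9 = 18.
A tree on 9 vertices has 8 edges. This graph has 9 edges (1 extra). Not a tree.
Number of triangles = 0.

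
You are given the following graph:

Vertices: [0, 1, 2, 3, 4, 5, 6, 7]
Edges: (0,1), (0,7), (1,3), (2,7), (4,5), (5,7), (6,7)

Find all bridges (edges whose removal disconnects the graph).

A bridge is an edge whose removal increases the number of connected components.
Bridges found: (0,1), (0,7), (1,3), (2,7), (4,5), (5,7), (6,7)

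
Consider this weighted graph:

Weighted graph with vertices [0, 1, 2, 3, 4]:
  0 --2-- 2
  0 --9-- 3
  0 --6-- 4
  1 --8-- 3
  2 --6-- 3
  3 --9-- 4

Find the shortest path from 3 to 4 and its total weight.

Using Dijkstra's algorithm from vertex 3:
Shortest path: 3 -> 4
Total weight: 9 = 9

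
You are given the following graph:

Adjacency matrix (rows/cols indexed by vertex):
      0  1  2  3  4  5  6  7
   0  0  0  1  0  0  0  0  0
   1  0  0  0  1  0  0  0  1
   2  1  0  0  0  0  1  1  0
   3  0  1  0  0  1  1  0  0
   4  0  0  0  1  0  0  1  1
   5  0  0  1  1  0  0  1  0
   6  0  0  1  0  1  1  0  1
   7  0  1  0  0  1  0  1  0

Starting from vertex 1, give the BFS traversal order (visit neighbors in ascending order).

BFS from vertex 1 (neighbors processed in ascending order):
Visit order: 1, 3, 7, 4, 5, 6, 2, 0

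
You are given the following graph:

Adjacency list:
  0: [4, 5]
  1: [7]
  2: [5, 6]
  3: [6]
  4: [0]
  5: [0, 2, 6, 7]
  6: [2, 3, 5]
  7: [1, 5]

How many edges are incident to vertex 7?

Vertex 7 has neighbors [1, 5], so deg(7) = 2.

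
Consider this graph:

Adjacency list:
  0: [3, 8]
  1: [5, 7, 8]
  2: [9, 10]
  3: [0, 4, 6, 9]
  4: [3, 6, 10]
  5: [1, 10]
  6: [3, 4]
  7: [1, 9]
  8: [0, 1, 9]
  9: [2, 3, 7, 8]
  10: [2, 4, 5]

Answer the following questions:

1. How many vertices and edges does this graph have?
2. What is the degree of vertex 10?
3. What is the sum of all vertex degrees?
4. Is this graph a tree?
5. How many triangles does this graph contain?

Count: 11 vertices, 15 edges.
Vertex 10 has neighbors [2, 4, 5], degree = 3.
Handshaking lemma: 2 * 15 = 30.
A tree on 11 vertices has 10 edges. This graph has 15 edges (5 extra). Not a tree.
Number of triangles = 1.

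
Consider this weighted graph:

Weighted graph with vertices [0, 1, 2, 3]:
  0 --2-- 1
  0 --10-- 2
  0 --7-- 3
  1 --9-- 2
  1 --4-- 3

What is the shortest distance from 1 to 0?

Using Dijkstra's algorithm from vertex 1:
Shortest path: 1 -> 0
Total weight: 2 = 2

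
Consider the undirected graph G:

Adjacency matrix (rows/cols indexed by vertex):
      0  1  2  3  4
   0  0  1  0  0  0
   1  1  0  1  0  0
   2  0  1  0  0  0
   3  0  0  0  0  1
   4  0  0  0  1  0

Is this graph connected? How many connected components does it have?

Checking connectivity: the graph has 2 connected component(s).
Components: [[0, 1, 2], [3, 4]]. The graph is NOT connected.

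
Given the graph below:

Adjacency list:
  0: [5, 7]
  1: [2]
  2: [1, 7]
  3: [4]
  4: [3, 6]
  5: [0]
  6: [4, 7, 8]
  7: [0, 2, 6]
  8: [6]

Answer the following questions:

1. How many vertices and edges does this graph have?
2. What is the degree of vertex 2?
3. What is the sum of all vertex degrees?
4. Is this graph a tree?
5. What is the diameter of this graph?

Count: 9 vertices, 8 edges.
Vertex 2 has neighbors [1, 7], degree = 2.
Handshaking lemma: 2 * 8 = 16.
A graph is a tree iff it is connected and has exactly n-1 edges. This graph is connected (all 9 vertices in one component) and has 9-1 = 8 edges. It is a tree.
Diameter (longest shortest path) = 5.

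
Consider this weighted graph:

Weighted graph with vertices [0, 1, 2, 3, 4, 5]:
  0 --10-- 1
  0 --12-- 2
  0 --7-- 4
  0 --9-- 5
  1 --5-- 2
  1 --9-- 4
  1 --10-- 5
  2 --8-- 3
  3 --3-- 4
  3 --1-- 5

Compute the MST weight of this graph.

Applying Kruskal's algorithm (sort edges by weight, add if no cycle):
  Add (3,5) w=1
  Add (3,4) w=3
  Add (1,2) w=5
  Add (0,4) w=7
  Add (2,3) w=8
  Skip (0,5) w=9 (creates cycle)
  Skip (1,4) w=9 (creates cycle)
  Skip (0,1) w=10 (creates cycle)
  Skip (1,5) w=10 (creates cycle)
  Skip (0,2) w=12 (creates cycle)
MST weight = 24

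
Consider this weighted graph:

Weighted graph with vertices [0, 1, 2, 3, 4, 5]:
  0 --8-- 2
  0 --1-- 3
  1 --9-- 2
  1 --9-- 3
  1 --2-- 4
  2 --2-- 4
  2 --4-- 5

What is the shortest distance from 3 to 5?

Using Dijkstra's algorithm from vertex 3:
Shortest path: 3 -> 0 -> 2 -> 5
Total weight: 1 + 8 + 4 = 13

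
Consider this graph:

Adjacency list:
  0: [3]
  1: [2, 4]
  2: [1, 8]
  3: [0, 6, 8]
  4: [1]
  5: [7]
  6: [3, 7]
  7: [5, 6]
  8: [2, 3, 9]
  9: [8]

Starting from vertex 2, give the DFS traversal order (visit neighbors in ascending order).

DFS from vertex 2 (neighbors processed in ascending order):
Visit order: 2, 1, 4, 8, 3, 0, 6, 7, 5, 9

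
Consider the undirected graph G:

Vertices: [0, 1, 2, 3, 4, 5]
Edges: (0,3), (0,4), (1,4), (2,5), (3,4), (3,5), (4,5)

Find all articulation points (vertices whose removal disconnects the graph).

An articulation point is a vertex whose removal disconnects the graph.
Articulation points: [4, 5]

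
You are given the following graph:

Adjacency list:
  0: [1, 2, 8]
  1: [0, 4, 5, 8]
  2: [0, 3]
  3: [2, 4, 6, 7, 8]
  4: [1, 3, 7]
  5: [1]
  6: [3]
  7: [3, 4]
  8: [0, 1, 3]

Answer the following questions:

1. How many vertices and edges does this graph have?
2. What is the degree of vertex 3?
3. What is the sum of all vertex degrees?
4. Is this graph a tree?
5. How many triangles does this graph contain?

Count: 9 vertices, 12 edges.
Vertex 3 has neighbors [2, 4, 6, 7, 8], degree = 5.
Handshaking lemma: 2 * 12 = 24.
A tree on 9 vertices has 8 edges. This graph has 12 edges (4 extra). Not a tree.
Number of triangles = 2.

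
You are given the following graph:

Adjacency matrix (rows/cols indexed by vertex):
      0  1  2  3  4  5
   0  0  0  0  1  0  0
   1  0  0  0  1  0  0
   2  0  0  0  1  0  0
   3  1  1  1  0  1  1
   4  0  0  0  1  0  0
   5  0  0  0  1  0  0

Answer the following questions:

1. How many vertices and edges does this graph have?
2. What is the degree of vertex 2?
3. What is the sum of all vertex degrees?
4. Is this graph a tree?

Count: 6 vertices, 5 edges.
Vertex 2 has neighbors [3], degree = 1.
Handshaking lemma: 2 * 5 = 10.
A graph is a tree iff it is connected and has exactly n-1 edges. This graph is connected (all 6 vertices in one component) and has 6-1 = 5 edges. It is a tree.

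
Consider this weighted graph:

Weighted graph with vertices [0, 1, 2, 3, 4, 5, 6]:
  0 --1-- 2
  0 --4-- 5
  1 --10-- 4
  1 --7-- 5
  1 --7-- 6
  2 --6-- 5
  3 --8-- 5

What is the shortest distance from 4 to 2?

Using Dijkstra's algorithm from vertex 4:
Shortest path: 4 -> 1 -> 5 -> 0 -> 2
Total weight: 10 + 7 + 4 + 1 = 22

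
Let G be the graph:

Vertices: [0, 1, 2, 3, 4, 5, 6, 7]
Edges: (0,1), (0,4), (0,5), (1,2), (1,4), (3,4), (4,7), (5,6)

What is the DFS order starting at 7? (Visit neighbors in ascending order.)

DFS from vertex 7 (neighbors processed in ascending order):
Visit order: 7, 4, 0, 1, 2, 5, 6, 3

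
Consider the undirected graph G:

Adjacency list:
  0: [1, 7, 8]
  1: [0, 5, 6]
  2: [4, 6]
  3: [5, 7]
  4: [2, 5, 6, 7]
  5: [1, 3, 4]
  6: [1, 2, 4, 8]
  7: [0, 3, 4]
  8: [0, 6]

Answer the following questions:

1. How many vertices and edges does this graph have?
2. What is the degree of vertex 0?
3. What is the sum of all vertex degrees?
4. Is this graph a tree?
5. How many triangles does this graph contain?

Count: 9 vertices, 13 edges.
Vertex 0 has neighbors [1, 7, 8], degree = 3.
Handshaking lemma: 2 * 13 = 26.
A tree on 9 vertices has 8 edges. This graph has 13 edges (5 extra). Not a tree.
Number of triangles = 1.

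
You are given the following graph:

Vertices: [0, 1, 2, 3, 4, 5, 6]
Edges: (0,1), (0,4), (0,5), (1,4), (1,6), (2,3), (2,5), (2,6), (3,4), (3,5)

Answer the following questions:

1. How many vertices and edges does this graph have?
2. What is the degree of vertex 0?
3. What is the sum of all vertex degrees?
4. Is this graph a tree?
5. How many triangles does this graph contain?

Count: 7 vertices, 10 edges.
Vertex 0 has neighbors [1, 4, 5], degree = 3.
Handshaking lemma: 2 * 10 = 20.
A tree on 7 vertices has 6 edges. This graph has 10 edges (4 extra). Not a tree.
Number of triangles = 2.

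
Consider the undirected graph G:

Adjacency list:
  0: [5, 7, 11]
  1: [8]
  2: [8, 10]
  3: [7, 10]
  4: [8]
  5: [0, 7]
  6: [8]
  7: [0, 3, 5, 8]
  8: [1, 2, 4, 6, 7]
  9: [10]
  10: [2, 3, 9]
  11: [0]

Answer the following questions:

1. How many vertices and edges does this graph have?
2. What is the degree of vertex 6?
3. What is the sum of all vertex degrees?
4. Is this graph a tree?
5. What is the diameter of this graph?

Count: 12 vertices, 13 edges.
Vertex 6 has neighbors [8], degree = 1.
Handshaking lemma: 2 * 13 = 26.
A tree on 12 vertices has 11 edges. This graph has 13 edges (2 extra). Not a tree.
Diameter (longest shortest path) = 5.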